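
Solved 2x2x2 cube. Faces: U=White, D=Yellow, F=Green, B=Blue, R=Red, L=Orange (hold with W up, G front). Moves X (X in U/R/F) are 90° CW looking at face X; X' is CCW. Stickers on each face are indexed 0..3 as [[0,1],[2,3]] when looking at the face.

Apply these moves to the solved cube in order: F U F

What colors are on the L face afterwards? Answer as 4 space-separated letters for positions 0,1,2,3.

After move 1 (F): F=GGGG U=WWOO R=WRWR D=RRYY L=OYOY
After move 2 (U): U=OWOW F=WRGG R=BBWR B=OYBB L=GGOY
After move 3 (F): F=GWGR U=OWYG R=OBWR D=WBYY L=GROR
Query: L face = GROR

Answer: G R O R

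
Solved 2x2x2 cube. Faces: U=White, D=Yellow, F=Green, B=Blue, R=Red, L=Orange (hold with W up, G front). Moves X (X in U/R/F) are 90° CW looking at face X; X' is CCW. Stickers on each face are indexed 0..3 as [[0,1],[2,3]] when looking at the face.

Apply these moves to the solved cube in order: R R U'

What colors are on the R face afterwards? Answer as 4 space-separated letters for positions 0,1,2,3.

After move 1 (R): R=RRRR U=WGWG F=GYGY D=YBYB B=WBWB
After move 2 (R): R=RRRR U=WYWY F=GBGB D=YWYW B=GBGB
After move 3 (U'): U=YYWW F=OOGB R=GBRR B=RRGB L=GBOO
Query: R face = GBRR

Answer: G B R R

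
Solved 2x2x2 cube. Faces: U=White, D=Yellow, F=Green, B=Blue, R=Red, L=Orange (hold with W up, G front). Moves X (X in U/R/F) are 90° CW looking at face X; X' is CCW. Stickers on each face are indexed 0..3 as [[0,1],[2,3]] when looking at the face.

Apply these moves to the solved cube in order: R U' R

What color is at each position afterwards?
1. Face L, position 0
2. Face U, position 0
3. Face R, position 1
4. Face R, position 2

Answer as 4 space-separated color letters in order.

Answer: W G G R

Derivation:
After move 1 (R): R=RRRR U=WGWG F=GYGY D=YBYB B=WBWB
After move 2 (U'): U=GGWW F=OOGY R=GYRR B=RRWB L=WBOO
After move 3 (R): R=RGRY U=GOWY F=OBGB D=YWYR B=WRGB
Query 1: L[0] = W
Query 2: U[0] = G
Query 3: R[1] = G
Query 4: R[2] = R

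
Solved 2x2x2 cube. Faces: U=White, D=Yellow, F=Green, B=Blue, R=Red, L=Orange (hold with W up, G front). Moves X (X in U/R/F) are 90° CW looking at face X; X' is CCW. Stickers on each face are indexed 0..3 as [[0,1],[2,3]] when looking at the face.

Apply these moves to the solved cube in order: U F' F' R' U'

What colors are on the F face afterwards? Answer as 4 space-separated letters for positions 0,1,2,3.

After move 1 (U): U=WWWW F=RRGG R=BBRR B=OOBB L=GGOO
After move 2 (F'): F=RGRG U=WWBR R=YBYR D=GOYY L=GWOW
After move 3 (F'): F=GGRR U=WWYY R=OBGR D=WWYY L=GROB
After move 4 (R'): R=BROG U=WBYO F=GWRY D=WGYR B=YOWB
After move 5 (U'): U=BOWY F=GRRY R=GWOG B=BRWB L=YOOB
Query: F face = GRRY

Answer: G R R Y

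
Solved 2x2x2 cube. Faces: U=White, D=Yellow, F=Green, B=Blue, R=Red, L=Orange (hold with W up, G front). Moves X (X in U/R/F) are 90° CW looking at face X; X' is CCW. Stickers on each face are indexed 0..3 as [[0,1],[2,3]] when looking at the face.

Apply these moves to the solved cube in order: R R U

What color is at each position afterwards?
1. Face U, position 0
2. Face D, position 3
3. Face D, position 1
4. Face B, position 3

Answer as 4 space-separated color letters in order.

After move 1 (R): R=RRRR U=WGWG F=GYGY D=YBYB B=WBWB
After move 2 (R): R=RRRR U=WYWY F=GBGB D=YWYW B=GBGB
After move 3 (U): U=WWYY F=RRGB R=GBRR B=OOGB L=GBOO
Query 1: U[0] = W
Query 2: D[3] = W
Query 3: D[1] = W
Query 4: B[3] = B

Answer: W W W B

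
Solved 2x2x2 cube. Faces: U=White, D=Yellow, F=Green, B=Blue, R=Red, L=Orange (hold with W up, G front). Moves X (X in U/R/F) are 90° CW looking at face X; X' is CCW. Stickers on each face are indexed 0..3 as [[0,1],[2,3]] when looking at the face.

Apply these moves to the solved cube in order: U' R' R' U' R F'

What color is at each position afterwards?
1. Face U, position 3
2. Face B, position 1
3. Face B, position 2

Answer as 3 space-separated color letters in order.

Answer: G R Y

Derivation:
After move 1 (U'): U=WWWW F=OOGG R=GGRR B=RRBB L=BBOO
After move 2 (R'): R=GRGR U=WBWR F=OWGW D=YOYG B=YRYB
After move 3 (R'): R=RRGG U=WYWY F=OBGR D=YWYW B=GROB
After move 4 (U'): U=YYWW F=BBGR R=OBGG B=RROB L=GROO
After move 5 (R): R=GOGB U=YBWR F=BWGW D=YOYR B=WRYB
After move 6 (F'): F=WWBG U=YBGG R=OOYB D=ROYR L=GROW
Query 1: U[3] = G
Query 2: B[1] = R
Query 3: B[2] = Y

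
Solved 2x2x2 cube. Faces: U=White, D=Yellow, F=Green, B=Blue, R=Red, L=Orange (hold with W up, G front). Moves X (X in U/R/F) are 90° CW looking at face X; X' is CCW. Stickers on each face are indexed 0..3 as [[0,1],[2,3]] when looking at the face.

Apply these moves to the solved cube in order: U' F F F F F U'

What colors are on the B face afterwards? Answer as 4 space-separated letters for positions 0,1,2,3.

Answer: W G B B

Derivation:
After move 1 (U'): U=WWWW F=OOGG R=GGRR B=RRBB L=BBOO
After move 2 (F): F=GOGO U=WWOB R=WGWR D=RGYY L=BYOY
After move 3 (F): F=GGOO U=WWYY R=OGBR D=WWYY L=BROG
After move 4 (F): F=OGOG U=WWGR R=YGYR D=BOYY L=BWOW
After move 5 (F): F=OOGG U=WWWW R=GGRR D=YYYY L=BBOO
After move 6 (F): F=GOGO U=WWOB R=WGWR D=RGYY L=BYOY
After move 7 (U'): U=WBWO F=BYGO R=GOWR B=WGBB L=RROY
Query: B face = WGBB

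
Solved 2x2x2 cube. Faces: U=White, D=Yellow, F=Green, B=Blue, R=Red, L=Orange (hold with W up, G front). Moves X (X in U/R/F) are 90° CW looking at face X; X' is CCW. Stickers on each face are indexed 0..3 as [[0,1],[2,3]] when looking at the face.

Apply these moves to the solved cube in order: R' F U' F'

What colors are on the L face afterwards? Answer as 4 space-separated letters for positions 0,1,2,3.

Answer: Y O O W

Derivation:
After move 1 (R'): R=RRRR U=WBWB F=GWGW D=YGYG B=YBYB
After move 2 (F): F=GGWW U=WBOO R=WRBR D=RRYG L=OYOG
After move 3 (U'): U=BOWO F=OYWW R=GGBR B=WRYB L=YBOG
After move 4 (F'): F=YWOW U=BOGB R=RGRR D=BGYG L=YOOW
Query: L face = YOOW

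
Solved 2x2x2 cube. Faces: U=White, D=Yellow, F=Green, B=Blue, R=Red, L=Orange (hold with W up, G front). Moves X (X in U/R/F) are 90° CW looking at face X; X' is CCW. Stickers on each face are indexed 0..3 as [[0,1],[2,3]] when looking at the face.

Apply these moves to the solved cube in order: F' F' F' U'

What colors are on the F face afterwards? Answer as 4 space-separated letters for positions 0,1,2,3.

After move 1 (F'): F=GGGG U=WWRR R=YRYR D=OOYY L=OWOW
After move 2 (F'): F=GGGG U=WWYY R=OROR D=WWYY L=OROR
After move 3 (F'): F=GGGG U=WWOO R=WRWR D=RRYY L=OYOY
After move 4 (U'): U=WOWO F=OYGG R=GGWR B=WRBB L=BBOY
Query: F face = OYGG

Answer: O Y G G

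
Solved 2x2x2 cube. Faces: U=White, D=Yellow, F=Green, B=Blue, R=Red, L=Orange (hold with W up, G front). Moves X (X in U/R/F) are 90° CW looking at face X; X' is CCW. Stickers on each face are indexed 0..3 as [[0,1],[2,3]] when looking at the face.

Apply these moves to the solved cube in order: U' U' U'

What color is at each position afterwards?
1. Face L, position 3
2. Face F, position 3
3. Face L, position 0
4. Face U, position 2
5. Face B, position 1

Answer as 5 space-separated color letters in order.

Answer: O G G W O

Derivation:
After move 1 (U'): U=WWWW F=OOGG R=GGRR B=RRBB L=BBOO
After move 2 (U'): U=WWWW F=BBGG R=OORR B=GGBB L=RROO
After move 3 (U'): U=WWWW F=RRGG R=BBRR B=OOBB L=GGOO
Query 1: L[3] = O
Query 2: F[3] = G
Query 3: L[0] = G
Query 4: U[2] = W
Query 5: B[1] = O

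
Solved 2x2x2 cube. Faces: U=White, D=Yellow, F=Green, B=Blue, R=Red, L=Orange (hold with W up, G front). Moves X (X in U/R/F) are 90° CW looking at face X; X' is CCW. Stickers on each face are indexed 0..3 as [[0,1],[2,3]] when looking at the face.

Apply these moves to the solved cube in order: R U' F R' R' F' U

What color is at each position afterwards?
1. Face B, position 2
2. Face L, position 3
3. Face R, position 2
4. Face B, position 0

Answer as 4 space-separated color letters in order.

After move 1 (R): R=RRRR U=WGWG F=GYGY D=YBYB B=WBWB
After move 2 (U'): U=GGWW F=OOGY R=GYRR B=RRWB L=WBOO
After move 3 (F): F=GOYO U=GGOB R=WYWR D=RGYB L=WYOB
After move 4 (R'): R=YRWW U=GWOR F=GGYB D=ROYO B=BRGB
After move 5 (R'): R=RWYW U=GGOB F=GWYR D=RGYB B=OROB
After move 6 (F'): F=WRGY U=GGRY R=GWRW D=YBYB L=WBOO
After move 7 (U): U=RGYG F=GWGY R=ORRW B=WBOB L=WROO
Query 1: B[2] = O
Query 2: L[3] = O
Query 3: R[2] = R
Query 4: B[0] = W

Answer: O O R W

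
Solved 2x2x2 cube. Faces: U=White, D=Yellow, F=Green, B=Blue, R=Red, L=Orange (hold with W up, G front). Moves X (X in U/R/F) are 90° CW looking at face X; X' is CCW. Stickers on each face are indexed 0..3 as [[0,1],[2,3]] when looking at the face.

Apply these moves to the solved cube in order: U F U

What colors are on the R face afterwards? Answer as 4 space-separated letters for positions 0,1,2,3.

Answer: O O W R

Derivation:
After move 1 (U): U=WWWW F=RRGG R=BBRR B=OOBB L=GGOO
After move 2 (F): F=GRGR U=WWOG R=WBWR D=RBYY L=GYOY
After move 3 (U): U=OWGW F=WBGR R=OOWR B=GYBB L=GROY
Query: R face = OOWR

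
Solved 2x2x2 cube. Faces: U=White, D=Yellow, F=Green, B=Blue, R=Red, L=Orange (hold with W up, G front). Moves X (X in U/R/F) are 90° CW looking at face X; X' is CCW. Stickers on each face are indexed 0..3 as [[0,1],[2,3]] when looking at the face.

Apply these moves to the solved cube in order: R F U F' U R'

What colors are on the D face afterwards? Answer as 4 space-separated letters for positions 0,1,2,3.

Answer: G B Y Y

Derivation:
After move 1 (R): R=RRRR U=WGWG F=GYGY D=YBYB B=WBWB
After move 2 (F): F=GGYY U=WGOO R=WRGR D=RRYB L=OYOB
After move 3 (U): U=OWOG F=WRYY R=WBGR B=OYWB L=GGOB
After move 4 (F'): F=RYWY U=OWWG R=RBRR D=GBYB L=GGOO
After move 5 (U): U=WOGW F=RBWY R=OYRR B=GGWB L=RYOO
After move 6 (R'): R=YROR U=WWGG F=ROWW D=GBYY B=BGBB
Query: D face = GBYY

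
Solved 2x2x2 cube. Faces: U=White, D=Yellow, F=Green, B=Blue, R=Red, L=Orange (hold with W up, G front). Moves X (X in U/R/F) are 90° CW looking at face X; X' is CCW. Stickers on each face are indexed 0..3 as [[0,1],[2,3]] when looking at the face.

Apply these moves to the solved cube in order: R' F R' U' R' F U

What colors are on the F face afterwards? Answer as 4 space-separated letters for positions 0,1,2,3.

After move 1 (R'): R=RRRR U=WBWB F=GWGW D=YGYG B=YBYB
After move 2 (F): F=GGWW U=WBOO R=WRBR D=RRYG L=OYOG
After move 3 (R'): R=RRWB U=WYOY F=GBWO D=RGYW B=GBRB
After move 4 (U'): U=YYWO F=OYWO R=GBWB B=RRRB L=GBOG
After move 5 (R'): R=BBGW U=YRWR F=OYWO D=RYYO B=WRGB
After move 6 (F): F=WOOY U=YRGB R=WBRW D=GBYO L=GROY
After move 7 (U): U=GYBR F=WBOY R=WRRW B=GRGB L=WOOY
Query: F face = WBOY

Answer: W B O Y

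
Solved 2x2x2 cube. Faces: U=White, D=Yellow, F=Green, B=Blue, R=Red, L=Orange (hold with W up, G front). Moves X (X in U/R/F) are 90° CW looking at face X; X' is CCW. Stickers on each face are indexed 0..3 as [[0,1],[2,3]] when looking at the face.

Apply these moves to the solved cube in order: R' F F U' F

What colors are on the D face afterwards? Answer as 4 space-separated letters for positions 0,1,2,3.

After move 1 (R'): R=RRRR U=WBWB F=GWGW D=YGYG B=YBYB
After move 2 (F): F=GGWW U=WBOO R=WRBR D=RRYG L=OYOG
After move 3 (F): F=WGWG U=WBGY R=OROR D=BWYG L=OROR
After move 4 (U'): U=BYWG F=ORWG R=WGOR B=ORYB L=YBOR
After move 5 (F): F=WOGR U=BYRB R=WGGR D=OWYG L=YBOW
Query: D face = OWYG

Answer: O W Y G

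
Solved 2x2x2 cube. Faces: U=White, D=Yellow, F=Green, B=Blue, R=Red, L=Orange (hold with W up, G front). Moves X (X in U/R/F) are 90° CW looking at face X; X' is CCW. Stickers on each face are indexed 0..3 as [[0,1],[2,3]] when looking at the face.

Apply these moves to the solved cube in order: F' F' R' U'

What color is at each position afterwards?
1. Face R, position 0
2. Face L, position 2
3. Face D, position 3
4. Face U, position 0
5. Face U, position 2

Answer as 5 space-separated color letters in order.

After move 1 (F'): F=GGGG U=WWRR R=YRYR D=OOYY L=OWOW
After move 2 (F'): F=GGGG U=WWYY R=OROR D=WWYY L=OROR
After move 3 (R'): R=RROO U=WBYB F=GWGY D=WGYG B=YBWB
After move 4 (U'): U=BBWY F=ORGY R=GWOO B=RRWB L=YBOR
Query 1: R[0] = G
Query 2: L[2] = O
Query 3: D[3] = G
Query 4: U[0] = B
Query 5: U[2] = W

Answer: G O G B W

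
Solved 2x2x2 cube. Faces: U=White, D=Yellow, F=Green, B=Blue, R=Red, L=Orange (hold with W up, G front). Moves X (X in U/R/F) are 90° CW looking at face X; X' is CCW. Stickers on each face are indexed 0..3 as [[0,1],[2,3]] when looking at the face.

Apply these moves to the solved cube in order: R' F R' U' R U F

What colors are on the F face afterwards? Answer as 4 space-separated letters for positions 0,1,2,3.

Answer: W W W G

Derivation:
After move 1 (R'): R=RRRR U=WBWB F=GWGW D=YGYG B=YBYB
After move 2 (F): F=GGWW U=WBOO R=WRBR D=RRYG L=OYOG
After move 3 (R'): R=RRWB U=WYOY F=GBWO D=RGYW B=GBRB
After move 4 (U'): U=YYWO F=OYWO R=GBWB B=RRRB L=GBOG
After move 5 (R): R=WGBB U=YYWO F=OGWW D=RRYR B=ORYB
After move 6 (U): U=WYOY F=WGWW R=ORBB B=GBYB L=OGOG
After move 7 (F): F=WWWG U=WYGG R=ORYB D=BOYR L=OROR
Query: F face = WWWG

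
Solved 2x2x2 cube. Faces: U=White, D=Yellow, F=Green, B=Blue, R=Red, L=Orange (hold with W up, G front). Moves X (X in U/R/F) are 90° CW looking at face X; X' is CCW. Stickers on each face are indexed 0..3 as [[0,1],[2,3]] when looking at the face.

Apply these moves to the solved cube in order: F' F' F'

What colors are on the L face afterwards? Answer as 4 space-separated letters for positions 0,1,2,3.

After move 1 (F'): F=GGGG U=WWRR R=YRYR D=OOYY L=OWOW
After move 2 (F'): F=GGGG U=WWYY R=OROR D=WWYY L=OROR
After move 3 (F'): F=GGGG U=WWOO R=WRWR D=RRYY L=OYOY
Query: L face = OYOY

Answer: O Y O Y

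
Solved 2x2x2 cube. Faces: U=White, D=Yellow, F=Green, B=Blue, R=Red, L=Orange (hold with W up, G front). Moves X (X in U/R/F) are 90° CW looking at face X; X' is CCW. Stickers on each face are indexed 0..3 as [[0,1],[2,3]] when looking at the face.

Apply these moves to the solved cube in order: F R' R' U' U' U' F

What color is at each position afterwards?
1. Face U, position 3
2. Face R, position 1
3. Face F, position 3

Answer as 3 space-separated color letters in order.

After move 1 (F): F=GGGG U=WWOO R=WRWR D=RRYY L=OYOY
After move 2 (R'): R=RRWW U=WBOB F=GWGO D=RGYG B=YBRB
After move 3 (R'): R=RWRW U=WROY F=GBGB D=RWYO B=GBGB
After move 4 (U'): U=RYWO F=OYGB R=GBRW B=RWGB L=GBOY
After move 5 (U'): U=YORW F=GBGB R=OYRW B=GBGB L=RWOY
After move 6 (U'): U=OWYR F=RWGB R=GBRW B=OYGB L=GBOY
After move 7 (F): F=GRBW U=OWYB R=YBRW D=RGYO L=GROW
Query 1: U[3] = B
Query 2: R[1] = B
Query 3: F[3] = W

Answer: B B W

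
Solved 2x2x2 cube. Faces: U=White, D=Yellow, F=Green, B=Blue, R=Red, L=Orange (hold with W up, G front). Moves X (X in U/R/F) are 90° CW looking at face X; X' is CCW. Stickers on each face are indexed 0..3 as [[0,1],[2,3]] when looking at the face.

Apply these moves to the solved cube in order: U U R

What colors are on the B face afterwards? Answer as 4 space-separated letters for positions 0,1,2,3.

After move 1 (U): U=WWWW F=RRGG R=BBRR B=OOBB L=GGOO
After move 2 (U): U=WWWW F=BBGG R=OORR B=GGBB L=RROO
After move 3 (R): R=RORO U=WBWG F=BYGY D=YBYG B=WGWB
Query: B face = WGWB

Answer: W G W B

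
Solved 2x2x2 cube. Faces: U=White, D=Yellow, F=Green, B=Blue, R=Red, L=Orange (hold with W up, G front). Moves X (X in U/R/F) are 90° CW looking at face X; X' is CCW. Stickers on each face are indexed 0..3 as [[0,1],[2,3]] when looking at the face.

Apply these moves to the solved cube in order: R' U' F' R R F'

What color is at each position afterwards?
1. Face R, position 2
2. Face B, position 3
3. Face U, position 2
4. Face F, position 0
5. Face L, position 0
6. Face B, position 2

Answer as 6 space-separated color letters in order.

After move 1 (R'): R=RRRR U=WBWB F=GWGW D=YGYG B=YBYB
After move 2 (U'): U=BBWW F=OOGW R=GWRR B=RRYB L=YBOO
After move 3 (F'): F=OWOG U=BBGR R=GWYR D=BOYG L=YWOW
After move 4 (R): R=YGRW U=BWGG F=OOOG D=BYYR B=RRBB
After move 5 (R): R=RYWG U=BOGG F=OYOR D=BBYR B=GRWB
After move 6 (F'): F=YROO U=BORW R=BYBG D=WWYR L=YGOG
Query 1: R[2] = B
Query 2: B[3] = B
Query 3: U[2] = R
Query 4: F[0] = Y
Query 5: L[0] = Y
Query 6: B[2] = W

Answer: B B R Y Y W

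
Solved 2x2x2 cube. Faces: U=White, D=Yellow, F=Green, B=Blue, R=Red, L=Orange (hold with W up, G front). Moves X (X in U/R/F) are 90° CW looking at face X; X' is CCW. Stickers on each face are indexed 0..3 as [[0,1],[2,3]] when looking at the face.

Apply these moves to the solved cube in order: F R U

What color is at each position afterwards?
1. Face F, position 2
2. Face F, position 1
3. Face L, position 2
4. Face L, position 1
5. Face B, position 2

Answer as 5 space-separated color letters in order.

Answer: G W O R W

Derivation:
After move 1 (F): F=GGGG U=WWOO R=WRWR D=RRYY L=OYOY
After move 2 (R): R=WWRR U=WGOG F=GRGY D=RBYB B=OBWB
After move 3 (U): U=OWGG F=WWGY R=OBRR B=OYWB L=GROY
Query 1: F[2] = G
Query 2: F[1] = W
Query 3: L[2] = O
Query 4: L[1] = R
Query 5: B[2] = W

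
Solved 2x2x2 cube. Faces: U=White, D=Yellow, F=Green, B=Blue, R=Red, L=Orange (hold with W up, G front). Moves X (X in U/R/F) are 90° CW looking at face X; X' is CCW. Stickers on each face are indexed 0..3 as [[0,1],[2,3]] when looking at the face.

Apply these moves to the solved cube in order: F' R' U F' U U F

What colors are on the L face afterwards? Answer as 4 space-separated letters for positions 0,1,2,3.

Answer: G W O W

Derivation:
After move 1 (F'): F=GGGG U=WWRR R=YRYR D=OOYY L=OWOW
After move 2 (R'): R=RRYY U=WBRB F=GWGR D=OGYG B=YBOB
After move 3 (U): U=RWBB F=RRGR R=YBYY B=OWOB L=GWOW
After move 4 (F'): F=RRRG U=RWYY R=GBOY D=WWYG L=GBOB
After move 5 (U): U=YRYW F=GBRG R=OWOY B=GBOB L=RROB
After move 6 (U): U=YYWR F=OWRG R=GBOY B=RROB L=GBOB
After move 7 (F): F=ROGW U=YYBB R=WBRY D=OGYG L=GWOW
Query: L face = GWOW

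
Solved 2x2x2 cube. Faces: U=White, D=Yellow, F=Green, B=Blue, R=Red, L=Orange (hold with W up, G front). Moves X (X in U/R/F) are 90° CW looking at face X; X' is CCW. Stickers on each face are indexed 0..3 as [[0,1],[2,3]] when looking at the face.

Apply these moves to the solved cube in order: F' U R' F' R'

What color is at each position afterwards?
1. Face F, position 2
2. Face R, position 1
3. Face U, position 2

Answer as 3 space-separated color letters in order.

Answer: Y Y B

Derivation:
After move 1 (F'): F=GGGG U=WWRR R=YRYR D=OOYY L=OWOW
After move 2 (U): U=RWRW F=YRGG R=BBYR B=OWBB L=GGOW
After move 3 (R'): R=BRBY U=RBRO F=YWGW D=ORYG B=YWOB
After move 4 (F'): F=WWYG U=RBBB R=RROY D=GWYG L=GOOR
After move 5 (R'): R=RYRO U=ROBY F=WBYB D=GWYG B=GWWB
Query 1: F[2] = Y
Query 2: R[1] = Y
Query 3: U[2] = B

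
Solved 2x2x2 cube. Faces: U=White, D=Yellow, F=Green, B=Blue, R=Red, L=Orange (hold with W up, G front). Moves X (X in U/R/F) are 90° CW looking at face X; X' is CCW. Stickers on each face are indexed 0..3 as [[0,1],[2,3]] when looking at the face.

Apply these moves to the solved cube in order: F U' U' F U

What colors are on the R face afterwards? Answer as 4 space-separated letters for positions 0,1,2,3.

Answer: G G W R

Derivation:
After move 1 (F): F=GGGG U=WWOO R=WRWR D=RRYY L=OYOY
After move 2 (U'): U=WOWO F=OYGG R=GGWR B=WRBB L=BBOY
After move 3 (U'): U=OOWW F=BBGG R=OYWR B=GGBB L=WROY
After move 4 (F): F=GBGB U=OOYR R=WYWR D=WOYY L=WROR
After move 5 (U): U=YORO F=WYGB R=GGWR B=WRBB L=GBOR
Query: R face = GGWR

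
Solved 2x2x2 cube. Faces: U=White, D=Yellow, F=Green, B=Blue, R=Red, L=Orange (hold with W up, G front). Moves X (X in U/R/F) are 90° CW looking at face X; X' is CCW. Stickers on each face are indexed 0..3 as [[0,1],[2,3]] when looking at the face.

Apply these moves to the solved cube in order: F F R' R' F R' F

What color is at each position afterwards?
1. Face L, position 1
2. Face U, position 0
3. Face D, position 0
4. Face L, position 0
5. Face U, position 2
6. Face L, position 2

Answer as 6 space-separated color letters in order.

After move 1 (F): F=GGGG U=WWOO R=WRWR D=RRYY L=OYOY
After move 2 (F): F=GGGG U=WWYY R=OROR D=WWYY L=OROR
After move 3 (R'): R=RROO U=WBYB F=GWGY D=WGYG B=YBWB
After move 4 (R'): R=RORO U=WWYY F=GBGB D=WWYY B=GBGB
After move 5 (F): F=GGBB U=WWRR R=YOYO D=RRYY L=OWOW
After move 6 (R'): R=OOYY U=WGRG F=GWBR D=RGYB B=YBRB
After move 7 (F): F=BGRW U=WGWW R=ROGY D=YOYB L=OROG
Query 1: L[1] = R
Query 2: U[0] = W
Query 3: D[0] = Y
Query 4: L[0] = O
Query 5: U[2] = W
Query 6: L[2] = O

Answer: R W Y O W O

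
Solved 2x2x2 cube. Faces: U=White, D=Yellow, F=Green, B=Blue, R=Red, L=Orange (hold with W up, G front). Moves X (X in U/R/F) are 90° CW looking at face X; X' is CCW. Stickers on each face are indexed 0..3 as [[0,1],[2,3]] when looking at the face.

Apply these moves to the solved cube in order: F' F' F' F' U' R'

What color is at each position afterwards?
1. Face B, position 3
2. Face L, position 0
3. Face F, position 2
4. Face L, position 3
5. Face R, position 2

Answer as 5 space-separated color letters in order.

After move 1 (F'): F=GGGG U=WWRR R=YRYR D=OOYY L=OWOW
After move 2 (F'): F=GGGG U=WWYY R=OROR D=WWYY L=OROR
After move 3 (F'): F=GGGG U=WWOO R=WRWR D=RRYY L=OYOY
After move 4 (F'): F=GGGG U=WWWW R=RRRR D=YYYY L=OOOO
After move 5 (U'): U=WWWW F=OOGG R=GGRR B=RRBB L=BBOO
After move 6 (R'): R=GRGR U=WBWR F=OWGW D=YOYG B=YRYB
Query 1: B[3] = B
Query 2: L[0] = B
Query 3: F[2] = G
Query 4: L[3] = O
Query 5: R[2] = G

Answer: B B G O G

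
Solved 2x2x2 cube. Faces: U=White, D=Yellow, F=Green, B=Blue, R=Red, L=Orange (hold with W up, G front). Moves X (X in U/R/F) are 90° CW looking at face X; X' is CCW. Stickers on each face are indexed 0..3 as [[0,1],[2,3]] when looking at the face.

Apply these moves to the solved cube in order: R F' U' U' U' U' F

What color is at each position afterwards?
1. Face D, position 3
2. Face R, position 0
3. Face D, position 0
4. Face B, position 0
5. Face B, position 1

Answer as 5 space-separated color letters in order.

After move 1 (R): R=RRRR U=WGWG F=GYGY D=YBYB B=WBWB
After move 2 (F'): F=YYGG U=WGRR R=BRYR D=OOYB L=OGOW
After move 3 (U'): U=GRWR F=OGGG R=YYYR B=BRWB L=WBOW
After move 4 (U'): U=RRGW F=WBGG R=OGYR B=YYWB L=BROW
After move 5 (U'): U=RWRG F=BRGG R=WBYR B=OGWB L=YYOW
After move 6 (U'): U=WGRR F=YYGG R=BRYR B=WBWB L=OGOW
After move 7 (F): F=GYGY U=WGWG R=RRRR D=YBYB L=OOOO
Query 1: D[3] = B
Query 2: R[0] = R
Query 3: D[0] = Y
Query 4: B[0] = W
Query 5: B[1] = B

Answer: B R Y W B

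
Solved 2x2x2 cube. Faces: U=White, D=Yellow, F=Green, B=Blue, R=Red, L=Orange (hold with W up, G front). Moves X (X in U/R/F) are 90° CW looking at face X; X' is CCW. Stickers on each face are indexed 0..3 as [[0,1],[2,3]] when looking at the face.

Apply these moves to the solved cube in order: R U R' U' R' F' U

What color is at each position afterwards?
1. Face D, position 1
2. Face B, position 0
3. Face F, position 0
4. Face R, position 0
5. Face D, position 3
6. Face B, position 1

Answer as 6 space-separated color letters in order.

After move 1 (R): R=RRRR U=WGWG F=GYGY D=YBYB B=WBWB
After move 2 (U): U=WWGG F=RRGY R=WBRR B=OOWB L=GYOO
After move 3 (R'): R=BRWR U=WWGO F=RWGG D=YRYY B=BOBB
After move 4 (U'): U=WOWG F=GYGG R=RWWR B=BRBB L=BOOO
After move 5 (R'): R=WRRW U=WBWB F=GOGG D=YYYG B=YRRB
After move 6 (F'): F=OGGG U=WBWR R=YRYW D=OOYG L=BBOW
After move 7 (U): U=WWRB F=YRGG R=YRYW B=BBRB L=OGOW
Query 1: D[1] = O
Query 2: B[0] = B
Query 3: F[0] = Y
Query 4: R[0] = Y
Query 5: D[3] = G
Query 6: B[1] = B

Answer: O B Y Y G B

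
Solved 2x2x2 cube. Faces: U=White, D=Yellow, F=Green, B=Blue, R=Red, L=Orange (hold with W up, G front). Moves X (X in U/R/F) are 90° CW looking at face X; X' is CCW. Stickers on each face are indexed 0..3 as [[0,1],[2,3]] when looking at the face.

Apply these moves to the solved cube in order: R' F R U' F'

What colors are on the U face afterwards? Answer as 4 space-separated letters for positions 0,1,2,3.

Answer: G W G R

Derivation:
After move 1 (R'): R=RRRR U=WBWB F=GWGW D=YGYG B=YBYB
After move 2 (F): F=GGWW U=WBOO R=WRBR D=RRYG L=OYOG
After move 3 (R): R=BWRR U=WGOW F=GRWG D=RYYY B=OBBB
After move 4 (U'): U=GWWO F=OYWG R=GRRR B=BWBB L=OBOG
After move 5 (F'): F=YGOW U=GWGR R=YRRR D=BGYY L=OOOW
Query: U face = GWGR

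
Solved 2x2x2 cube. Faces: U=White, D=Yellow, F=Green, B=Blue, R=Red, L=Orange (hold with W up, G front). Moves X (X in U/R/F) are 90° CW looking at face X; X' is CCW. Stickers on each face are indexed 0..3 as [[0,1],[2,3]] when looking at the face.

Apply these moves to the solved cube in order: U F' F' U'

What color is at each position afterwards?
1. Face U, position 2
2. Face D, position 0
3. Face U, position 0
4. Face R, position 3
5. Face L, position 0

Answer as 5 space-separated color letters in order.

After move 1 (U): U=WWWW F=RRGG R=BBRR B=OOBB L=GGOO
After move 2 (F'): F=RGRG U=WWBR R=YBYR D=GOYY L=GWOW
After move 3 (F'): F=GGRR U=WWYY R=OBGR D=WWYY L=GROB
After move 4 (U'): U=WYWY F=GRRR R=GGGR B=OBBB L=OOOB
Query 1: U[2] = W
Query 2: D[0] = W
Query 3: U[0] = W
Query 4: R[3] = R
Query 5: L[0] = O

Answer: W W W R O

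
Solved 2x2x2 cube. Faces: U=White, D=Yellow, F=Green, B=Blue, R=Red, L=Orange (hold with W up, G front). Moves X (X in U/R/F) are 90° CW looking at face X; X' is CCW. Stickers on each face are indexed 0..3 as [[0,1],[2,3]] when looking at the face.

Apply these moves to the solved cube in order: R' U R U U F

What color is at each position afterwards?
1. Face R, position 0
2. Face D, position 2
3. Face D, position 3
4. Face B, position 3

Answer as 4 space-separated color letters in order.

Answer: R Y O B

Derivation:
After move 1 (R'): R=RRRR U=WBWB F=GWGW D=YGYG B=YBYB
After move 2 (U): U=WWBB F=RRGW R=YBRR B=OOYB L=GWOO
After move 3 (R): R=RYRB U=WRBW F=RGGG D=YYYO B=BOWB
After move 4 (U): U=BWWR F=RYGG R=BORB B=GWWB L=RGOO
After move 5 (U): U=WBRW F=BOGG R=GWRB B=RGWB L=RYOO
After move 6 (F): F=GBGO U=WBOY R=RWWB D=RGYO L=RYOY
Query 1: R[0] = R
Query 2: D[2] = Y
Query 3: D[3] = O
Query 4: B[3] = B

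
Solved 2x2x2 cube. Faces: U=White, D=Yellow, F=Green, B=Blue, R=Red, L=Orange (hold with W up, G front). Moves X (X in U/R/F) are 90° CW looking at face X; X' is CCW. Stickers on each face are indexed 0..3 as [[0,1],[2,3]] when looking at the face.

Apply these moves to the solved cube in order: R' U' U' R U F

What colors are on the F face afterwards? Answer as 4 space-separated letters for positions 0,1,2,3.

Answer: G R G O

Derivation:
After move 1 (R'): R=RRRR U=WBWB F=GWGW D=YGYG B=YBYB
After move 2 (U'): U=BBWW F=OOGW R=GWRR B=RRYB L=YBOO
After move 3 (U'): U=BWBW F=YBGW R=OORR B=GWYB L=RROO
After move 4 (R): R=RORO U=BBBW F=YGGG D=YYYG B=WWWB
After move 5 (U): U=BBWB F=ROGG R=WWRO B=RRWB L=YGOO
After move 6 (F): F=GRGO U=BBOG R=WWBO D=RWYG L=YYOY
Query: F face = GRGO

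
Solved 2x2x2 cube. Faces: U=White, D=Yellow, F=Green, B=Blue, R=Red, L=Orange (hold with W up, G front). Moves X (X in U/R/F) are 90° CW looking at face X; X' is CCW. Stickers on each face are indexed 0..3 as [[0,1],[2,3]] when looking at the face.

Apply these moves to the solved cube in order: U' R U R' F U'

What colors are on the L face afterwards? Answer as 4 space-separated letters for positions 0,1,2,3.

After move 1 (U'): U=WWWW F=OOGG R=GGRR B=RRBB L=BBOO
After move 2 (R): R=RGRG U=WOWG F=OYGY D=YBYR B=WRWB
After move 3 (U): U=WWGO F=RGGY R=WRRG B=BBWB L=OYOO
After move 4 (R'): R=RGWR U=WWGB F=RWGO D=YGYY B=RBBB
After move 5 (F): F=GROW U=WWOY R=GGBR D=WRYY L=OYOG
After move 6 (U'): U=WYWO F=OYOW R=GRBR B=GGBB L=RBOG
Query: L face = RBOG

Answer: R B O G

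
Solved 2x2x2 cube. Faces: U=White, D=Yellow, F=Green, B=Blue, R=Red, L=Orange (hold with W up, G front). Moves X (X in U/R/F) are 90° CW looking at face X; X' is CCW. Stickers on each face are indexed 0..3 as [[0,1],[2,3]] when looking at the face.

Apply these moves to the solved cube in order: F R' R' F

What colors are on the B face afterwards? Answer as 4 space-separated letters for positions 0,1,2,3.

Answer: G B G B

Derivation:
After move 1 (F): F=GGGG U=WWOO R=WRWR D=RRYY L=OYOY
After move 2 (R'): R=RRWW U=WBOB F=GWGO D=RGYG B=YBRB
After move 3 (R'): R=RWRW U=WROY F=GBGB D=RWYO B=GBGB
After move 4 (F): F=GGBB U=WRYY R=OWYW D=RRYO L=OROW
Query: B face = GBGB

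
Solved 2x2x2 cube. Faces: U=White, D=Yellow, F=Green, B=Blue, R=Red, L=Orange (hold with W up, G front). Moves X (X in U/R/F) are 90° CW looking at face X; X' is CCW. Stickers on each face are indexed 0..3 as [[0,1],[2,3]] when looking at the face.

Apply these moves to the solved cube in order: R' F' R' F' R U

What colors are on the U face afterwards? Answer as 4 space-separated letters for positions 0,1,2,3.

Answer: R W G R

Derivation:
After move 1 (R'): R=RRRR U=WBWB F=GWGW D=YGYG B=YBYB
After move 2 (F'): F=WWGG U=WBRR R=GRYR D=OOYG L=OBOW
After move 3 (R'): R=RRGY U=WYRY F=WBGR D=OWYG B=GBOB
After move 4 (F'): F=BRWG U=WYRG R=WROY D=BWYG L=OYOR
After move 5 (R): R=OWYR U=WRRG F=BWWG D=BOYG B=GBYB
After move 6 (U): U=RWGR F=OWWG R=GBYR B=OYYB L=BWOR
Query: U face = RWGR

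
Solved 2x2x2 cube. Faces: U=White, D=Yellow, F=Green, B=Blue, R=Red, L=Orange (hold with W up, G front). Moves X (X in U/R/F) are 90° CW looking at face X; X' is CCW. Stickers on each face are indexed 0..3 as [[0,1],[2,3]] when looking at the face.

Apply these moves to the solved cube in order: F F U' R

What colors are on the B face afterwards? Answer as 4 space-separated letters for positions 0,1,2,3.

After move 1 (F): F=GGGG U=WWOO R=WRWR D=RRYY L=OYOY
After move 2 (F): F=GGGG U=WWYY R=OROR D=WWYY L=OROR
After move 3 (U'): U=WYWY F=ORGG R=GGOR B=ORBB L=BBOR
After move 4 (R): R=OGRG U=WRWG F=OWGY D=WBYO B=YRYB
Query: B face = YRYB

Answer: Y R Y B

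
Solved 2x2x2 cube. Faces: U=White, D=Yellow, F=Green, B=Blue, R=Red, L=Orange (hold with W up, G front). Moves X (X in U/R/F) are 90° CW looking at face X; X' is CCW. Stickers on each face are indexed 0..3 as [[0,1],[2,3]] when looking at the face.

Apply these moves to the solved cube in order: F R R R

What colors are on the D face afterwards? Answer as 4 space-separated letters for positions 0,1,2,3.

After move 1 (F): F=GGGG U=WWOO R=WRWR D=RRYY L=OYOY
After move 2 (R): R=WWRR U=WGOG F=GRGY D=RBYB B=OBWB
After move 3 (R): R=RWRW U=WROY F=GBGB D=RWYO B=GBGB
After move 4 (R): R=RRWW U=WBOB F=GWGO D=RGYG B=YBRB
Query: D face = RGYG

Answer: R G Y G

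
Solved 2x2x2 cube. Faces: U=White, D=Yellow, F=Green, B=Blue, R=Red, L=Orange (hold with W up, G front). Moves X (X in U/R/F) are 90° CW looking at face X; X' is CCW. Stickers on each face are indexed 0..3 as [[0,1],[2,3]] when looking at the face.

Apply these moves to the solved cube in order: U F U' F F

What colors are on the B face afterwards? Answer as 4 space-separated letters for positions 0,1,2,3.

After move 1 (U): U=WWWW F=RRGG R=BBRR B=OOBB L=GGOO
After move 2 (F): F=GRGR U=WWOG R=WBWR D=RBYY L=GYOY
After move 3 (U'): U=WGWO F=GYGR R=GRWR B=WBBB L=OOOY
After move 4 (F): F=GGRY U=WGYO R=WROR D=WGYY L=OROB
After move 5 (F): F=RGYG U=WGBR R=YROR D=OWYY L=OWOG
Query: B face = WBBB

Answer: W B B B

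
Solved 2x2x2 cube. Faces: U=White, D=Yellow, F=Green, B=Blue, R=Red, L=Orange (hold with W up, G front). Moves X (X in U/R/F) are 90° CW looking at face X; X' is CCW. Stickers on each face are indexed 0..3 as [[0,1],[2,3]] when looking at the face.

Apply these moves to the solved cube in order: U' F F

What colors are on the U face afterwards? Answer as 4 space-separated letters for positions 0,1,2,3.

Answer: W W Y Y

Derivation:
After move 1 (U'): U=WWWW F=OOGG R=GGRR B=RRBB L=BBOO
After move 2 (F): F=GOGO U=WWOB R=WGWR D=RGYY L=BYOY
After move 3 (F): F=GGOO U=WWYY R=OGBR D=WWYY L=BROG
Query: U face = WWYY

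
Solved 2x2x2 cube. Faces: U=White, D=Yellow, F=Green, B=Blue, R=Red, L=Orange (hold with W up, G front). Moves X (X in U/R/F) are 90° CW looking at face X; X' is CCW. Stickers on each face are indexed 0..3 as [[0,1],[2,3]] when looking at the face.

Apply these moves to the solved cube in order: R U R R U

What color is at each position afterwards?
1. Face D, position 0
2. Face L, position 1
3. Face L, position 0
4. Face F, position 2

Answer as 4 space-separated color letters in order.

Answer: Y W R G

Derivation:
After move 1 (R): R=RRRR U=WGWG F=GYGY D=YBYB B=WBWB
After move 2 (U): U=WWGG F=RRGY R=WBRR B=OOWB L=GYOO
After move 3 (R): R=RWRB U=WRGY F=RBGB D=YWYO B=GOWB
After move 4 (R): R=RRBW U=WBGB F=RWGO D=YWYG B=YORB
After move 5 (U): U=GWBB F=RRGO R=YOBW B=GYRB L=RWOO
Query 1: D[0] = Y
Query 2: L[1] = W
Query 3: L[0] = R
Query 4: F[2] = G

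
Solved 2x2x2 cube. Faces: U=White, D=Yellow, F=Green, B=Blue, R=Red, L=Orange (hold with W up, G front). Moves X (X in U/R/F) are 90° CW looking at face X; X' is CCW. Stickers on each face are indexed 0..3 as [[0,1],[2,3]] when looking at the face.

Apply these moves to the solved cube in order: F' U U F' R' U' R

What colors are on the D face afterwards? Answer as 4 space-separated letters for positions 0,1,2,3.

After move 1 (F'): F=GGGG U=WWRR R=YRYR D=OOYY L=OWOW
After move 2 (U): U=RWRW F=YRGG R=BBYR B=OWBB L=GGOW
After move 3 (U): U=RRWW F=BBGG R=OWYR B=GGBB L=YROW
After move 4 (F'): F=BGBG U=RROY R=OWOR D=RWYY L=YWOW
After move 5 (R'): R=WROO U=RBOG F=BRBY D=RGYG B=YGWB
After move 6 (U'): U=BGRO F=YWBY R=BROO B=WRWB L=YGOW
After move 7 (R): R=OBOR U=BWRY F=YGBG D=RWYW B=ORGB
Query: D face = RWYW

Answer: R W Y W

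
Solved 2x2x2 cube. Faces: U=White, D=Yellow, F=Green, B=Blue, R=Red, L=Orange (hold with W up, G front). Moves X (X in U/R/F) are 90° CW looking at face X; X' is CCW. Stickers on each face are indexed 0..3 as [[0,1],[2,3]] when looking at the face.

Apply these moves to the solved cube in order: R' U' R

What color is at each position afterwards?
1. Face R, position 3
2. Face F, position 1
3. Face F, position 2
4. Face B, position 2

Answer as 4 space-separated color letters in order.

After move 1 (R'): R=RRRR U=WBWB F=GWGW D=YGYG B=YBYB
After move 2 (U'): U=BBWW F=OOGW R=GWRR B=RRYB L=YBOO
After move 3 (R): R=RGRW U=BOWW F=OGGG D=YYYR B=WRBB
Query 1: R[3] = W
Query 2: F[1] = G
Query 3: F[2] = G
Query 4: B[2] = B

Answer: W G G B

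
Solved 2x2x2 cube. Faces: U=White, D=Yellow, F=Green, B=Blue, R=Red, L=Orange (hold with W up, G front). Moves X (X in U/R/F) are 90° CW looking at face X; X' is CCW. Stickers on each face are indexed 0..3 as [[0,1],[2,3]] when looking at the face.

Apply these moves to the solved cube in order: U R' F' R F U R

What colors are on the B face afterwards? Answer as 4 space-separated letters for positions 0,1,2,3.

After move 1 (U): U=WWWW F=RRGG R=BBRR B=OOBB L=GGOO
After move 2 (R'): R=BRBR U=WBWO F=RWGW D=YRYG B=YOYB
After move 3 (F'): F=WWRG U=WBBB R=RRYR D=GOYG L=GOOW
After move 4 (R): R=YRRR U=WWBG F=WORG D=GYYY B=BOBB
After move 5 (F): F=RWGO U=WWWO R=BRGR D=RYYY L=GGOY
After move 6 (U): U=WWOW F=BRGO R=BOGR B=GGBB L=RWOY
After move 7 (R): R=GBRO U=WROO F=BYGY D=RBYG B=WGWB
Query: B face = WGWB

Answer: W G W B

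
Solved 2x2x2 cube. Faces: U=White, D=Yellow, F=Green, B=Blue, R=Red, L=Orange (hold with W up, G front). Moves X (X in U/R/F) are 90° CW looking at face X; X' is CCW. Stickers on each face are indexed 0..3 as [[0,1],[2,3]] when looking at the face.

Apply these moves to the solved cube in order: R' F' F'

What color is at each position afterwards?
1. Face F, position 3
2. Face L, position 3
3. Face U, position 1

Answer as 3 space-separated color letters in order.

After move 1 (R'): R=RRRR U=WBWB F=GWGW D=YGYG B=YBYB
After move 2 (F'): F=WWGG U=WBRR R=GRYR D=OOYG L=OBOW
After move 3 (F'): F=WGWG U=WBGY R=OROR D=BWYG L=OROR
Query 1: F[3] = G
Query 2: L[3] = R
Query 3: U[1] = B

Answer: G R B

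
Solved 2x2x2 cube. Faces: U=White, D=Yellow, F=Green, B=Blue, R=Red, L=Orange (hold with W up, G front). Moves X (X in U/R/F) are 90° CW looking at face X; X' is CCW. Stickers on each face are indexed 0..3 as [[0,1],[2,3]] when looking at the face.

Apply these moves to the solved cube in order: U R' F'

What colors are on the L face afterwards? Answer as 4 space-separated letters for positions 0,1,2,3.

Answer: G O O W

Derivation:
After move 1 (U): U=WWWW F=RRGG R=BBRR B=OOBB L=GGOO
After move 2 (R'): R=BRBR U=WBWO F=RWGW D=YRYG B=YOYB
After move 3 (F'): F=WWRG U=WBBB R=RRYR D=GOYG L=GOOW
Query: L face = GOOW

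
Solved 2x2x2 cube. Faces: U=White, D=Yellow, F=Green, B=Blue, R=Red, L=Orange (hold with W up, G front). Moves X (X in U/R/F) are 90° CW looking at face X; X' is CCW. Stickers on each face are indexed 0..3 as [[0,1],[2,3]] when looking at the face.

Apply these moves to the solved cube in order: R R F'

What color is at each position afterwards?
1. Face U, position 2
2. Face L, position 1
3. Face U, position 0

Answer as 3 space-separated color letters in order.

After move 1 (R): R=RRRR U=WGWG F=GYGY D=YBYB B=WBWB
After move 2 (R): R=RRRR U=WYWY F=GBGB D=YWYW B=GBGB
After move 3 (F'): F=BBGG U=WYRR R=WRYR D=OOYW L=OYOW
Query 1: U[2] = R
Query 2: L[1] = Y
Query 3: U[0] = W

Answer: R Y W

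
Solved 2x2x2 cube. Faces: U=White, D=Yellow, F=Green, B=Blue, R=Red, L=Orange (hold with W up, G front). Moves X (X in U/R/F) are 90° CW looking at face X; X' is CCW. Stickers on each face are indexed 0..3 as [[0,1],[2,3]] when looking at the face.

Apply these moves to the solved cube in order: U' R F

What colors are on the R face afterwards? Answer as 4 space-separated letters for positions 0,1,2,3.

After move 1 (U'): U=WWWW F=OOGG R=GGRR B=RRBB L=BBOO
After move 2 (R): R=RGRG U=WOWG F=OYGY D=YBYR B=WRWB
After move 3 (F): F=GOYY U=WOOB R=WGGG D=RRYR L=BYOB
Query: R face = WGGG

Answer: W G G G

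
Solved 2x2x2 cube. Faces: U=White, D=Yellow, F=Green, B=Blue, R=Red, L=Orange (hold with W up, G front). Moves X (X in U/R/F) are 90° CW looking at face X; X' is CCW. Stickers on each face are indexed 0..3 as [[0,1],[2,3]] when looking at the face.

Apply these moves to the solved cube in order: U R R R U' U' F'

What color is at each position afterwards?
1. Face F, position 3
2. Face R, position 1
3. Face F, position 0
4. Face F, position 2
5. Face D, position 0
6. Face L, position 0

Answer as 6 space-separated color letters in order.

After move 1 (U): U=WWWW F=RRGG R=BBRR B=OOBB L=GGOO
After move 2 (R): R=RBRB U=WRWG F=RYGY D=YBYO B=WOWB
After move 3 (R): R=RRBB U=WYWY F=RBGO D=YWYW B=GORB
After move 4 (R): R=BRBR U=WBWO F=RWGW D=YRYG B=YOYB
After move 5 (U'): U=BOWW F=GGGW R=RWBR B=BRYB L=YOOO
After move 6 (U'): U=OWBW F=YOGW R=GGBR B=RWYB L=BROO
After move 7 (F'): F=OWYG U=OWGB R=RGYR D=ROYG L=BWOB
Query 1: F[3] = G
Query 2: R[1] = G
Query 3: F[0] = O
Query 4: F[2] = Y
Query 5: D[0] = R
Query 6: L[0] = B

Answer: G G O Y R B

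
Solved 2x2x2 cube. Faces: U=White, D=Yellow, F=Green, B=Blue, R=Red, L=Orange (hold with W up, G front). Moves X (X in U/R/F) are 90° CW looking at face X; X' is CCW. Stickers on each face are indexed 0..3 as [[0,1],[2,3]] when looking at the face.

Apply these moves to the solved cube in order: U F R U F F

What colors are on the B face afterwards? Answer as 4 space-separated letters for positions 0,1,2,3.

Answer: G Y W B

Derivation:
After move 1 (U): U=WWWW F=RRGG R=BBRR B=OOBB L=GGOO
After move 2 (F): F=GRGR U=WWOG R=WBWR D=RBYY L=GYOY
After move 3 (R): R=WWRB U=WROR F=GBGY D=RBYO B=GOWB
After move 4 (U): U=OWRR F=WWGY R=GORB B=GYWB L=GBOY
After move 5 (F): F=GWYW U=OWYB R=RORB D=RGYO L=GROB
After move 6 (F): F=YGWW U=OWBR R=YOBB D=RRYO L=GROG
Query: B face = GYWB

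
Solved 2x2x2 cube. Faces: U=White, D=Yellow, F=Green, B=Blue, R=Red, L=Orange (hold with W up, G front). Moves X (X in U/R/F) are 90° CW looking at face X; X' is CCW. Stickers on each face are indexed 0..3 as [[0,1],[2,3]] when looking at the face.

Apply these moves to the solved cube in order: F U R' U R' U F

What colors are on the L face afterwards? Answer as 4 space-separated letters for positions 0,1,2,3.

Answer: B R O R

Derivation:
After move 1 (F): F=GGGG U=WWOO R=WRWR D=RRYY L=OYOY
After move 2 (U): U=OWOW F=WRGG R=BBWR B=OYBB L=GGOY
After move 3 (R'): R=BRBW U=OBOO F=WWGW D=RRYG B=YYRB
After move 4 (U): U=OOOB F=BRGW R=YYBW B=GGRB L=WWOY
After move 5 (R'): R=YWYB U=OROG F=BOGB D=RRYW B=GGRB
After move 6 (U): U=OOGR F=YWGB R=GGYB B=WWRB L=BOOY
After move 7 (F): F=GYBW U=OOYO R=GGRB D=YGYW L=BROR
Query: L face = BROR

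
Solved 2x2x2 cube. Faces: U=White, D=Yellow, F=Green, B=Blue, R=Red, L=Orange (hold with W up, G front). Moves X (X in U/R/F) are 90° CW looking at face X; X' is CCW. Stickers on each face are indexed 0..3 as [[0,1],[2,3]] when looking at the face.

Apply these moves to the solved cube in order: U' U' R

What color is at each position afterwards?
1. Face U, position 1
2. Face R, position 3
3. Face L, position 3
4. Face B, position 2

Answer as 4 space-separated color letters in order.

After move 1 (U'): U=WWWW F=OOGG R=GGRR B=RRBB L=BBOO
After move 2 (U'): U=WWWW F=BBGG R=OORR B=GGBB L=RROO
After move 3 (R): R=RORO U=WBWG F=BYGY D=YBYG B=WGWB
Query 1: U[1] = B
Query 2: R[3] = O
Query 3: L[3] = O
Query 4: B[2] = W

Answer: B O O W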